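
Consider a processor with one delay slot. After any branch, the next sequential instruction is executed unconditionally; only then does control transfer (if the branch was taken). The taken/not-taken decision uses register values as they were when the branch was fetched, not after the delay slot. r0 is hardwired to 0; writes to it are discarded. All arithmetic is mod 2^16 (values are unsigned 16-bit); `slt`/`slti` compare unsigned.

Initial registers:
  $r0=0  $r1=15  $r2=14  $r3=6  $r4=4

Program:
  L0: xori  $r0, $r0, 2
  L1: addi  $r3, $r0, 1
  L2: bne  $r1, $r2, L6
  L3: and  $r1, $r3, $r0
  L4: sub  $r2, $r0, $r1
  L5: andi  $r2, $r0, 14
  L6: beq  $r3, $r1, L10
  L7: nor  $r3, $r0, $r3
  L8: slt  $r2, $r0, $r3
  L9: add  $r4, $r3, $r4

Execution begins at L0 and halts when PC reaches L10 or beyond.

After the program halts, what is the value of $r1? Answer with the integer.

0

  step pc=0: xori  $r0, $r0, 2  regs=(0,15,14,6,4)
  step pc=1: addi  $r3, $r0, 1  regs=(0,15,14,1,4)
  step pc=2: bne  $r1, $r2, L6  cond=T  regs=(0,15,14,1,4)
  step pc=3: and  $r1, $r3, $r0  regs=(0,0,14,1,4)
  step pc=6: beq  $r3, $r1, L10  cond=F  regs=(0,0,14,1,4)
  step pc=7: nor  $r3, $r0, $r3  regs=(0,0,14,65534,4)
  step pc=8: slt  $r2, $r0, $r3  regs=(0,0,1,65534,4)
  step pc=9: add  $r4, $r3, $r4  regs=(0,0,1,65534,2)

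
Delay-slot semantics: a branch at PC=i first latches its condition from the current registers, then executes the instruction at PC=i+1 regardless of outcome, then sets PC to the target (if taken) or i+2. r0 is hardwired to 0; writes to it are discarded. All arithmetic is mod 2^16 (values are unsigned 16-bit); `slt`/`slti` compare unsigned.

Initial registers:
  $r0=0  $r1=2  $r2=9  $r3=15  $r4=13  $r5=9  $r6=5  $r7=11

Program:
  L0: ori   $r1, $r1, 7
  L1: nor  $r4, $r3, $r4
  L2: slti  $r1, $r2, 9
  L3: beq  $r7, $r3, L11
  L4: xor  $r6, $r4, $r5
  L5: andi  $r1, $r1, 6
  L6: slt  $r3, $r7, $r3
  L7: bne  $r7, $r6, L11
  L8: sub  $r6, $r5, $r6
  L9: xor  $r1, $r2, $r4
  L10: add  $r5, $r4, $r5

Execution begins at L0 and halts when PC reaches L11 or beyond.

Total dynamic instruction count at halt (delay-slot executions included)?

9

PC=0  ori   $r1, $r1, 7      | $r0=0 $r1=7 $r2=9 $r3=15 $r4=13 $r5=9 $r6=5 $r7=11
PC=1  nor  $r4, $r3, $r4     | $r0=0 $r1=7 $r2=9 $r3=15 $r4=65520 $r5=9 $r6=5 $r7=11
PC=2  slti  $r1, $r2, 9      | $r0=0 $r1=0 $r2=9 $r3=15 $r4=65520 $r5=9 $r6=5 $r7=11
PC=3  beq  $r7, $r3, L11     | $r0=0 $r1=0 $r2=9 $r3=15 $r4=65520 $r5=9 $r6=5 $r7=11  [not taken]
PC=4  xor  $r6, $r4, $r5     | $r0=0 $r1=0 $r2=9 $r3=15 $r4=65520 $r5=9 $r6=65529 $r7=11
PC=5  andi  $r1, $r1, 6      | $r0=0 $r1=0 $r2=9 $r3=15 $r4=65520 $r5=9 $r6=65529 $r7=11
PC=6  slt  $r3, $r7, $r3     | $r0=0 $r1=0 $r2=9 $r3=1 $r4=65520 $r5=9 $r6=65529 $r7=11
PC=7  bne  $r7, $r6, L11     | $r0=0 $r1=0 $r2=9 $r3=1 $r4=65520 $r5=9 $r6=65529 $r7=11  [TAKEN]
PC=8  sub  $r6, $r5, $r6     | $r0=0 $r1=0 $r2=9 $r3=1 $r4=65520 $r5=9 $r6=16 $r7=11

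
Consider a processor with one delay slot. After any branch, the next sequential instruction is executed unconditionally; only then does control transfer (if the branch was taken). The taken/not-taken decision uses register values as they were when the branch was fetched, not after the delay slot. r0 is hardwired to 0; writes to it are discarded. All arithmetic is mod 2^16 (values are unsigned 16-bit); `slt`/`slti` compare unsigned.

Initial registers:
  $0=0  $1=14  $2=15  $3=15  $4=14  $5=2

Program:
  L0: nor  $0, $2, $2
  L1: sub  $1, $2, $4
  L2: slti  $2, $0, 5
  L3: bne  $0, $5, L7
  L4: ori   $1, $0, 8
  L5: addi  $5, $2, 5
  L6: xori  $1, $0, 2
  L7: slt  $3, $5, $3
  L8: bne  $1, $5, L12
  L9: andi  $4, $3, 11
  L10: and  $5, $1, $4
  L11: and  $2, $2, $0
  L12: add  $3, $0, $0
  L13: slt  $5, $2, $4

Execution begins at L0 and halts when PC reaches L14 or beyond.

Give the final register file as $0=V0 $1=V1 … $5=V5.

  step pc=0: nor  $0, $2, $2  regs=(0,14,15,15,14,2)
  step pc=1: sub  $1, $2, $4  regs=(0,1,15,15,14,2)
  step pc=2: slti  $2, $0, 5  regs=(0,1,1,15,14,2)
  step pc=3: bne  $0, $5, L7  cond=T  regs=(0,1,1,15,14,2)
  step pc=4: ori   $1, $0, 8  regs=(0,8,1,15,14,2)
  step pc=7: slt  $3, $5, $3  regs=(0,8,1,1,14,2)
  step pc=8: bne  $1, $5, L12  cond=T  regs=(0,8,1,1,14,2)
  step pc=9: andi  $4, $3, 11  regs=(0,8,1,1,1,2)
  step pc=12: add  $3, $0, $0  regs=(0,8,1,0,1,2)
  step pc=13: slt  $5, $2, $4  regs=(0,8,1,0,1,0)

$0=0 $1=8 $2=1 $3=0 $4=1 $5=0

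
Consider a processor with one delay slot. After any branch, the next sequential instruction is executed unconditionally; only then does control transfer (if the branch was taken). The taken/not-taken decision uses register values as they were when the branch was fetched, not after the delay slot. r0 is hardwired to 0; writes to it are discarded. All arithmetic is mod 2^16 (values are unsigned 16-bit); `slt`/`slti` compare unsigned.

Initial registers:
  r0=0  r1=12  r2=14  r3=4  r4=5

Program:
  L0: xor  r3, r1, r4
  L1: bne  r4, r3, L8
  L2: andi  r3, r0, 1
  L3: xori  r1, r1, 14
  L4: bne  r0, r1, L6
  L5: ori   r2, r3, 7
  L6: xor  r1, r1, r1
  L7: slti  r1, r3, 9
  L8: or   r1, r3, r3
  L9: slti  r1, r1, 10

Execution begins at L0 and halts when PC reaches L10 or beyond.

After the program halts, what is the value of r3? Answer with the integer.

[0] xor  r3, r1, r4  →  {r0:0, r1:12, r2:14, r3:9, r4:5}
[1] bne  r4, r3, L8  →  {r0:0, r1:12, r2:14, r3:9, r4:5}  ⟨branch taken⟩
[2] andi  r3, r0, 1  →  {r0:0, r1:12, r2:14, r3:0, r4:5}
[8] or   r1, r3, r3  →  {r0:0, r1:0, r2:14, r3:0, r4:5}
[9] slti  r1, r1, 10  →  {r0:0, r1:1, r2:14, r3:0, r4:5}

0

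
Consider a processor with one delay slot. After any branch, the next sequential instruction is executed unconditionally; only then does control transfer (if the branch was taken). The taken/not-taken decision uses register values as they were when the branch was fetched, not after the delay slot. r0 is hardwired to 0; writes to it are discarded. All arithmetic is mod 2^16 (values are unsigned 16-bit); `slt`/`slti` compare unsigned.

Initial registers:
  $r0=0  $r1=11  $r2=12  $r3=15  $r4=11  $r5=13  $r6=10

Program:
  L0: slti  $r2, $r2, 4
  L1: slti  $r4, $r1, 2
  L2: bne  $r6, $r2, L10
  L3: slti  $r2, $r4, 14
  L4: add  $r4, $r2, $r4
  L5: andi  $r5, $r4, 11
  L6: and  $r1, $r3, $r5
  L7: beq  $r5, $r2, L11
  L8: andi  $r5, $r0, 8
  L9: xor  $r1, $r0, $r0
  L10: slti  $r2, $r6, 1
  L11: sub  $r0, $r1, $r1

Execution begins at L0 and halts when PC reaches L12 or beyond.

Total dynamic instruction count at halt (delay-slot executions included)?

[0] slti  $r2, $r2, 4  →  {$r0:0, $r1:11, $r2:0, $r3:15, $r4:11, $r5:13, $r6:10}
[1] slti  $r4, $r1, 2  →  {$r0:0, $r1:11, $r2:0, $r3:15, $r4:0, $r5:13, $r6:10}
[2] bne  $r6, $r2, L10  →  {$r0:0, $r1:11, $r2:0, $r3:15, $r4:0, $r5:13, $r6:10}  ⟨branch taken⟩
[3] slti  $r2, $r4, 14  →  {$r0:0, $r1:11, $r2:1, $r3:15, $r4:0, $r5:13, $r6:10}
[10] slti  $r2, $r6, 1  →  {$r0:0, $r1:11, $r2:0, $r3:15, $r4:0, $r5:13, $r6:10}
[11] sub  $r0, $r1, $r1  →  {$r0:0, $r1:11, $r2:0, $r3:15, $r4:0, $r5:13, $r6:10}

6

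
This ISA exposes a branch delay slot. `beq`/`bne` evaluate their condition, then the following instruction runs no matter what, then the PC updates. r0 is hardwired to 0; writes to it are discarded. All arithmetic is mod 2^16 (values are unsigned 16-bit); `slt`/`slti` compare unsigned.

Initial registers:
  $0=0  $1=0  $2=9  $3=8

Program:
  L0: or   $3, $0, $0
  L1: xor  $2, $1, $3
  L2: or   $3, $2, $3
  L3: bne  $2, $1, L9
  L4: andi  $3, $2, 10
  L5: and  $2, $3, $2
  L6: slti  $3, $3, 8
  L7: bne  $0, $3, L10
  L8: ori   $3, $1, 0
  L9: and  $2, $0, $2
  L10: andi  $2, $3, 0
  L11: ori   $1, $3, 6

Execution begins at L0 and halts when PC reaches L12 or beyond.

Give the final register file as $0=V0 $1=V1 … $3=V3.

PC=0  or   $3, $0, $0        | $0=0 $1=0 $2=9 $3=0
PC=1  xor  $2, $1, $3        | $0=0 $1=0 $2=0 $3=0
PC=2  or   $3, $2, $3        | $0=0 $1=0 $2=0 $3=0
PC=3  bne  $2, $1, L9        | $0=0 $1=0 $2=0 $3=0  [not taken]
PC=4  andi  $3, $2, 10       | $0=0 $1=0 $2=0 $3=0
PC=5  and  $2, $3, $2        | $0=0 $1=0 $2=0 $3=0
PC=6  slti  $3, $3, 8        | $0=0 $1=0 $2=0 $3=1
PC=7  bne  $0, $3, L10       | $0=0 $1=0 $2=0 $3=1  [TAKEN]
PC=8  ori   $3, $1, 0        | $0=0 $1=0 $2=0 $3=0
PC=10 andi  $2, $3, 0        | $0=0 $1=0 $2=0 $3=0
PC=11 ori   $1, $3, 6        | $0=0 $1=6 $2=0 $3=0

$0=0 $1=6 $2=0 $3=0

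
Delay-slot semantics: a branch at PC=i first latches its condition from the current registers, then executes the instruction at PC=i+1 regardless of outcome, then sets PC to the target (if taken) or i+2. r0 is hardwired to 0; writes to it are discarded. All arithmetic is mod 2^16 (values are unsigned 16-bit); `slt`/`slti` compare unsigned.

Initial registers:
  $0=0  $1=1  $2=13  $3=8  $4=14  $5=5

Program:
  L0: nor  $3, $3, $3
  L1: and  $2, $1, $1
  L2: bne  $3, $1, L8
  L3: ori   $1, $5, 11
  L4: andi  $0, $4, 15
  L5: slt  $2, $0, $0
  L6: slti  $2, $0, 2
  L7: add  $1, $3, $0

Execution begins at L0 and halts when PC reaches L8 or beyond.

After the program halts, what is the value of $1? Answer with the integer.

  step pc=0: nor  $3, $3, $3  regs=(0,1,13,65527,14,5)
  step pc=1: and  $2, $1, $1  regs=(0,1,1,65527,14,5)
  step pc=2: bne  $3, $1, L8  cond=T  regs=(0,1,1,65527,14,5)
  step pc=3: ori   $1, $5, 11  regs=(0,15,1,65527,14,5)

15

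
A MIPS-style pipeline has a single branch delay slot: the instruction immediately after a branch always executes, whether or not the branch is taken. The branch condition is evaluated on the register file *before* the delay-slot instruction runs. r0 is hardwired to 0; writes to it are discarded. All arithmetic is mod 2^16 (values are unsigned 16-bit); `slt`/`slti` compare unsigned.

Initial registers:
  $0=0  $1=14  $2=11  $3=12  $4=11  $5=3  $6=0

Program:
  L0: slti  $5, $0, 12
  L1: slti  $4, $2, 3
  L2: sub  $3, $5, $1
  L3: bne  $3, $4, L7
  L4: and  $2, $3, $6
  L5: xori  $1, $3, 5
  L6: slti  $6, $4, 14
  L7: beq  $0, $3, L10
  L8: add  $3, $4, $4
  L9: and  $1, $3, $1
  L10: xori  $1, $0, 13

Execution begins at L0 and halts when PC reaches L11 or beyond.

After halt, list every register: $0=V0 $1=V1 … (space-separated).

#0 slti  $5, $0, 12 ; 0/14/11/12/11/1/0
#1 slti  $4, $2, 3 ; 0/14/11/12/0/1/0
#2 sub  $3, $5, $1 ; 0/14/11/65523/0/1/0
#3 bne  $3, $4, L7 ; 0/14/11/65523/0/1/0 ; →target
#4 and  $2, $3, $6 ; 0/14/0/65523/0/1/0
#7 beq  $0, $3, L10 ; 0/14/0/65523/0/1/0 ; →fallthru
#8 add  $3, $4, $4 ; 0/14/0/0/0/1/0
#9 and  $1, $3, $1 ; 0/0/0/0/0/1/0
#10 xori  $1, $0, 13 ; 0/13/0/0/0/1/0

$0=0 $1=13 $2=0 $3=0 $4=0 $5=1 $6=0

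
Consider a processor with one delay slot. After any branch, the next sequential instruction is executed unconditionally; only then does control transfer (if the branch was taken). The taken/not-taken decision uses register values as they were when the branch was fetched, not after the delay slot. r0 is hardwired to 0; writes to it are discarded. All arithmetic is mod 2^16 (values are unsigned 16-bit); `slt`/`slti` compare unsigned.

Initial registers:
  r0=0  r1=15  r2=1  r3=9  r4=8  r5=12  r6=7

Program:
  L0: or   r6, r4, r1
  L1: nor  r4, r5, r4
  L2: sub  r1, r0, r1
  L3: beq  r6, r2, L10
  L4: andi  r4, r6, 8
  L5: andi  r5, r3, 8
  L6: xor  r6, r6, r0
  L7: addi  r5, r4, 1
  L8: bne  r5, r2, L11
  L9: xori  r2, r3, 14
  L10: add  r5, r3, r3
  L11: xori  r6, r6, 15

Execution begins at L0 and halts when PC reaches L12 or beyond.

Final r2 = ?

#0 or   r6, r4, r1 ; 0/15/1/9/8/12/15
#1 nor  r4, r5, r4 ; 0/15/1/9/65523/12/15
#2 sub  r1, r0, r1 ; 0/65521/1/9/65523/12/15
#3 beq  r6, r2, L10 ; 0/65521/1/9/65523/12/15 ; →fallthru
#4 andi  r4, r6, 8 ; 0/65521/1/9/8/12/15
#5 andi  r5, r3, 8 ; 0/65521/1/9/8/8/15
#6 xor  r6, r6, r0 ; 0/65521/1/9/8/8/15
#7 addi  r5, r4, 1 ; 0/65521/1/9/8/9/15
#8 bne  r5, r2, L11 ; 0/65521/1/9/8/9/15 ; →target
#9 xori  r2, r3, 14 ; 0/65521/7/9/8/9/15
#11 xori  r6, r6, 15 ; 0/65521/7/9/8/9/0

7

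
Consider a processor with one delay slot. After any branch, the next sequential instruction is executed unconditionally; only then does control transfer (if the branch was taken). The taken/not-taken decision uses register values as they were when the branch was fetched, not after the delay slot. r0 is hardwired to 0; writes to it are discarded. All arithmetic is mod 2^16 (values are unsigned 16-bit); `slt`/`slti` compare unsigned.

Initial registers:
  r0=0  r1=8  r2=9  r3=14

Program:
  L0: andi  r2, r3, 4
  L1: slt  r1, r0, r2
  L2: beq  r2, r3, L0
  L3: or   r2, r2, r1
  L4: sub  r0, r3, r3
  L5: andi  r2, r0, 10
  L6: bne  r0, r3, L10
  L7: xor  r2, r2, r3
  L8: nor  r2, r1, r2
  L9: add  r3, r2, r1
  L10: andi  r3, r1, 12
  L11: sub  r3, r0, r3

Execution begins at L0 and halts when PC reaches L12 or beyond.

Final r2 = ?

14

#0 andi  r2, r3, 4 ; 0/8/4/14
#1 slt  r1, r0, r2 ; 0/1/4/14
#2 beq  r2, r3, L0 ; 0/1/4/14 ; →fallthru
#3 or   r2, r2, r1 ; 0/1/5/14
#4 sub  r0, r3, r3 ; 0/1/5/14
#5 andi  r2, r0, 10 ; 0/1/0/14
#6 bne  r0, r3, L10 ; 0/1/0/14 ; →target
#7 xor  r2, r2, r3 ; 0/1/14/14
#10 andi  r3, r1, 12 ; 0/1/14/0
#11 sub  r3, r0, r3 ; 0/1/14/0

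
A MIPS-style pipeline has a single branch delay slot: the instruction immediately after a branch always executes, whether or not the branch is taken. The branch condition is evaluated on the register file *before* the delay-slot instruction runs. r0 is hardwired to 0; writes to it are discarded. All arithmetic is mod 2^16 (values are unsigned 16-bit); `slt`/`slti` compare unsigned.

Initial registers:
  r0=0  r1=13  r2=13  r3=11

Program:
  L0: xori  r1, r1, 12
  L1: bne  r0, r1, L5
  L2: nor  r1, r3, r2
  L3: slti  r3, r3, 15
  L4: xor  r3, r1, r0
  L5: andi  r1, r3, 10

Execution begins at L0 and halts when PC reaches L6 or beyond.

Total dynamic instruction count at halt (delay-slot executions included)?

4

PC=0  xori  r1, r1, 12       | r0=0 r1=1 r2=13 r3=11
PC=1  bne  r0, r1, L5        | r0=0 r1=1 r2=13 r3=11  [TAKEN]
PC=2  nor  r1, r3, r2        | r0=0 r1=65520 r2=13 r3=11
PC=5  andi  r1, r3, 10       | r0=0 r1=10 r2=13 r3=11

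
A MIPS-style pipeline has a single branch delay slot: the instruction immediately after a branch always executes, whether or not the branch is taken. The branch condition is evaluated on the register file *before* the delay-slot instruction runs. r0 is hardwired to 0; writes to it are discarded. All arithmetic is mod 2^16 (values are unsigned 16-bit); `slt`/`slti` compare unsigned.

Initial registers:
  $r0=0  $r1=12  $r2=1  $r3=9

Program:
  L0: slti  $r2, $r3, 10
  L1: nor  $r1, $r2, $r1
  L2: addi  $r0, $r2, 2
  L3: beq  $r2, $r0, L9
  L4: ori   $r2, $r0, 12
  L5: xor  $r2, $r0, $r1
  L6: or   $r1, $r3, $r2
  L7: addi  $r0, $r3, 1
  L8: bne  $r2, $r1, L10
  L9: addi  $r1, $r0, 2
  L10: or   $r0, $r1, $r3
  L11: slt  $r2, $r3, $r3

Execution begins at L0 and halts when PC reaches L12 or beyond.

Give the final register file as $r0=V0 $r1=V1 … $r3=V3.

$r0=0 $r1=2 $r2=0 $r3=9

PC=0  slti  $r2, $r3, 10     | $r0=0 $r1=12 $r2=1 $r3=9
PC=1  nor  $r1, $r2, $r1     | $r0=0 $r1=65522 $r2=1 $r3=9
PC=2  addi  $r0, $r2, 2      | $r0=0 $r1=65522 $r2=1 $r3=9
PC=3  beq  $r2, $r0, L9      | $r0=0 $r1=65522 $r2=1 $r3=9  [not taken]
PC=4  ori   $r2, $r0, 12     | $r0=0 $r1=65522 $r2=12 $r3=9
PC=5  xor  $r2, $r0, $r1     | $r0=0 $r1=65522 $r2=65522 $r3=9
PC=6  or   $r1, $r3, $r2     | $r0=0 $r1=65531 $r2=65522 $r3=9
PC=7  addi  $r0, $r3, 1      | $r0=0 $r1=65531 $r2=65522 $r3=9
PC=8  bne  $r2, $r1, L10     | $r0=0 $r1=65531 $r2=65522 $r3=9  [TAKEN]
PC=9  addi  $r1, $r0, 2      | $r0=0 $r1=2 $r2=65522 $r3=9
PC=10 or   $r0, $r1, $r3     | $r0=0 $r1=2 $r2=65522 $r3=9
PC=11 slt  $r2, $r3, $r3     | $r0=0 $r1=2 $r2=0 $r3=9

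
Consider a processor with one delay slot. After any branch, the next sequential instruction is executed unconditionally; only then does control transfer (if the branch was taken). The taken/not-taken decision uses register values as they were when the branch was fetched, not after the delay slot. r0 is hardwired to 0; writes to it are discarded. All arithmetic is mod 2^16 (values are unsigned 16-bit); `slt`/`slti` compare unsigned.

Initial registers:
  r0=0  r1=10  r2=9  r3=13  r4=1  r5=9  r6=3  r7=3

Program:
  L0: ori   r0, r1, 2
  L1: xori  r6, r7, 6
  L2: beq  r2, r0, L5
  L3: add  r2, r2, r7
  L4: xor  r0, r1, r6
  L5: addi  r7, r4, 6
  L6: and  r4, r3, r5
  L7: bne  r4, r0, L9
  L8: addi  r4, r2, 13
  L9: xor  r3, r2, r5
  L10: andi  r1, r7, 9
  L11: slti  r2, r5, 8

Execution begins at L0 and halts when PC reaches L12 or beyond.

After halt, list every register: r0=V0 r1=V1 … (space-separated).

PC=0  ori   r0, r1, 2        | r0=0 r1=10 r2=9 r3=13 r4=1 r5=9 r6=3 r7=3
PC=1  xori  r6, r7, 6        | r0=0 r1=10 r2=9 r3=13 r4=1 r5=9 r6=5 r7=3
PC=2  beq  r2, r0, L5        | r0=0 r1=10 r2=9 r3=13 r4=1 r5=9 r6=5 r7=3  [not taken]
PC=3  add  r2, r2, r7        | r0=0 r1=10 r2=12 r3=13 r4=1 r5=9 r6=5 r7=3
PC=4  xor  r0, r1, r6        | r0=0 r1=10 r2=12 r3=13 r4=1 r5=9 r6=5 r7=3
PC=5  addi  r7, r4, 6        | r0=0 r1=10 r2=12 r3=13 r4=1 r5=9 r6=5 r7=7
PC=6  and  r4, r3, r5        | r0=0 r1=10 r2=12 r3=13 r4=9 r5=9 r6=5 r7=7
PC=7  bne  r4, r0, L9        | r0=0 r1=10 r2=12 r3=13 r4=9 r5=9 r6=5 r7=7  [TAKEN]
PC=8  addi  r4, r2, 13       | r0=0 r1=10 r2=12 r3=13 r4=25 r5=9 r6=5 r7=7
PC=9  xor  r3, r2, r5        | r0=0 r1=10 r2=12 r3=5 r4=25 r5=9 r6=5 r7=7
PC=10 andi  r1, r7, 9        | r0=0 r1=1 r2=12 r3=5 r4=25 r5=9 r6=5 r7=7
PC=11 slti  r2, r5, 8        | r0=0 r1=1 r2=0 r3=5 r4=25 r5=9 r6=5 r7=7

r0=0 r1=1 r2=0 r3=5 r4=25 r5=9 r6=5 r7=7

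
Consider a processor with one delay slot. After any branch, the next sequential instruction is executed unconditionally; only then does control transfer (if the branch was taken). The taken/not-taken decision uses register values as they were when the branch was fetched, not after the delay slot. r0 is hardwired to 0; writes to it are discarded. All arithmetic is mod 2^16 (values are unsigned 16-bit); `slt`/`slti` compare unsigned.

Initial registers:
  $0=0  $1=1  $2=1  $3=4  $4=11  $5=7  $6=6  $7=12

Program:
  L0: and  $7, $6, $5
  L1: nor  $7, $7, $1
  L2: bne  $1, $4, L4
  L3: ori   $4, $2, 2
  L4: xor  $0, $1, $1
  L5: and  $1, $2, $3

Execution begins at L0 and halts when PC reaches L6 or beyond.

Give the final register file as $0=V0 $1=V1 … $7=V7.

PC=0  and  $7, $6, $5        | $0=0 $1=1 $2=1 $3=4 $4=11 $5=7 $6=6 $7=6
PC=1  nor  $7, $7, $1        | $0=0 $1=1 $2=1 $3=4 $4=11 $5=7 $6=6 $7=65528
PC=2  bne  $1, $4, L4        | $0=0 $1=1 $2=1 $3=4 $4=11 $5=7 $6=6 $7=65528  [TAKEN]
PC=3  ori   $4, $2, 2        | $0=0 $1=1 $2=1 $3=4 $4=3 $5=7 $6=6 $7=65528
PC=4  xor  $0, $1, $1        | $0=0 $1=1 $2=1 $3=4 $4=3 $5=7 $6=6 $7=65528
PC=5  and  $1, $2, $3        | $0=0 $1=0 $2=1 $3=4 $4=3 $5=7 $6=6 $7=65528

$0=0 $1=0 $2=1 $3=4 $4=3 $5=7 $6=6 $7=65528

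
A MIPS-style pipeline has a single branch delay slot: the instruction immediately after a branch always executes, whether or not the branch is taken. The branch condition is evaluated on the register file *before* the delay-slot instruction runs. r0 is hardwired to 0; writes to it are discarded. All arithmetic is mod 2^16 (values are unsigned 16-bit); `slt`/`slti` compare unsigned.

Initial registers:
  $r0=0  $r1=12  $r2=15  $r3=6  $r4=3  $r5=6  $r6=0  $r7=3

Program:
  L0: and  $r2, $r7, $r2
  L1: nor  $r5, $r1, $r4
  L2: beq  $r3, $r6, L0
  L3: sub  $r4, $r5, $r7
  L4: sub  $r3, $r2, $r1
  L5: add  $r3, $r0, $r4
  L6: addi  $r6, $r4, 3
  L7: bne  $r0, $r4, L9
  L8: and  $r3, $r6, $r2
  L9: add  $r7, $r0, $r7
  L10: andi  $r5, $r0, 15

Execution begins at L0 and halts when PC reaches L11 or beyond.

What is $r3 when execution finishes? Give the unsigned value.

0

  step pc=0: and  $r2, $r7, $r2  regs=(0,12,3,6,3,6,0,3)
  step pc=1: nor  $r5, $r1, $r4  regs=(0,12,3,6,3,65520,0,3)
  step pc=2: beq  $r3, $r6, L0  cond=F  regs=(0,12,3,6,3,65520,0,3)
  step pc=3: sub  $r4, $r5, $r7  regs=(0,12,3,6,65517,65520,0,3)
  step pc=4: sub  $r3, $r2, $r1  regs=(0,12,3,65527,65517,65520,0,3)
  step pc=5: add  $r3, $r0, $r4  regs=(0,12,3,65517,65517,65520,0,3)
  step pc=6: addi  $r6, $r4, 3  regs=(0,12,3,65517,65517,65520,65520,3)
  step pc=7: bne  $r0, $r4, L9  cond=T  regs=(0,12,3,65517,65517,65520,65520,3)
  step pc=8: and  $r3, $r6, $r2  regs=(0,12,3,0,65517,65520,65520,3)
  step pc=9: add  $r7, $r0, $r7  regs=(0,12,3,0,65517,65520,65520,3)
  step pc=10: andi  $r5, $r0, 15  regs=(0,12,3,0,65517,0,65520,3)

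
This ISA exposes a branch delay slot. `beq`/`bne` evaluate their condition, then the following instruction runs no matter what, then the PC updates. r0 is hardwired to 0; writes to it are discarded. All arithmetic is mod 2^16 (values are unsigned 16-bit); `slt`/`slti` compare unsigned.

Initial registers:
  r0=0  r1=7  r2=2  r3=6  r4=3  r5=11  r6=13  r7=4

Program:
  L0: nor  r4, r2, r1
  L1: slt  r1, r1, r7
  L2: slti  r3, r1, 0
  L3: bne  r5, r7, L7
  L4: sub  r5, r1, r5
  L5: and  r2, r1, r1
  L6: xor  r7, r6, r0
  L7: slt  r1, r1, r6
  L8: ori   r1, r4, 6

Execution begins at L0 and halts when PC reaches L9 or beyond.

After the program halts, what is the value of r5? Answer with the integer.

#0 nor  r4, r2, r1 ; 0/7/2/6/65528/11/13/4
#1 slt  r1, r1, r7 ; 0/0/2/6/65528/11/13/4
#2 slti  r3, r1, 0 ; 0/0/2/0/65528/11/13/4
#3 bne  r5, r7, L7 ; 0/0/2/0/65528/11/13/4 ; →target
#4 sub  r5, r1, r5 ; 0/0/2/0/65528/65525/13/4
#7 slt  r1, r1, r6 ; 0/1/2/0/65528/65525/13/4
#8 ori   r1, r4, 6 ; 0/65534/2/0/65528/65525/13/4

65525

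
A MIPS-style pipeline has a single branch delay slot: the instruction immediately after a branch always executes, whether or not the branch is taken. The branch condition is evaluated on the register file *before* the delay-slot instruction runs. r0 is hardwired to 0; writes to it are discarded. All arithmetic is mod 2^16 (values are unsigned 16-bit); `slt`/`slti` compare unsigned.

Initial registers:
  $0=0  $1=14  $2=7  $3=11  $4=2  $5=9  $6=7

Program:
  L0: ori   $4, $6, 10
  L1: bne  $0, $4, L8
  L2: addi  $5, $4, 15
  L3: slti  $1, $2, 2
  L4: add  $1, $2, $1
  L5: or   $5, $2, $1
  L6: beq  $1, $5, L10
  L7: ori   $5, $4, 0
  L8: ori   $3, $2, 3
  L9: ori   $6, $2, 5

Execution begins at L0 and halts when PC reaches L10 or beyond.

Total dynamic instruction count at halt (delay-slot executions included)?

#0 ori   $4, $6, 10 ; 0/14/7/11/15/9/7
#1 bne  $0, $4, L8 ; 0/14/7/11/15/9/7 ; →target
#2 addi  $5, $4, 15 ; 0/14/7/11/15/30/7
#8 ori   $3, $2, 3 ; 0/14/7/7/15/30/7
#9 ori   $6, $2, 5 ; 0/14/7/7/15/30/7

5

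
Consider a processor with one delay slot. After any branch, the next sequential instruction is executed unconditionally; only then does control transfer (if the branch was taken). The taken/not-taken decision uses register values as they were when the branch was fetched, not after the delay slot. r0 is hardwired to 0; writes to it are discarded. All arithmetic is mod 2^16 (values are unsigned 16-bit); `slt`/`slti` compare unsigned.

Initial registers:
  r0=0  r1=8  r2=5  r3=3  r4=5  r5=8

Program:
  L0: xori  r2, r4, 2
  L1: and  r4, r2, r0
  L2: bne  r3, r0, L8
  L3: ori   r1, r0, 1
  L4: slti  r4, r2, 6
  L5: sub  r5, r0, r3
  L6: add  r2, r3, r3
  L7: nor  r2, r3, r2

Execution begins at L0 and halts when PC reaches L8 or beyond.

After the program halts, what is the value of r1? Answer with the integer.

#0 xori  r2, r4, 2 ; 0/8/7/3/5/8
#1 and  r4, r2, r0 ; 0/8/7/3/0/8
#2 bne  r3, r0, L8 ; 0/8/7/3/0/8 ; →target
#3 ori   r1, r0, 1 ; 0/1/7/3/0/8

1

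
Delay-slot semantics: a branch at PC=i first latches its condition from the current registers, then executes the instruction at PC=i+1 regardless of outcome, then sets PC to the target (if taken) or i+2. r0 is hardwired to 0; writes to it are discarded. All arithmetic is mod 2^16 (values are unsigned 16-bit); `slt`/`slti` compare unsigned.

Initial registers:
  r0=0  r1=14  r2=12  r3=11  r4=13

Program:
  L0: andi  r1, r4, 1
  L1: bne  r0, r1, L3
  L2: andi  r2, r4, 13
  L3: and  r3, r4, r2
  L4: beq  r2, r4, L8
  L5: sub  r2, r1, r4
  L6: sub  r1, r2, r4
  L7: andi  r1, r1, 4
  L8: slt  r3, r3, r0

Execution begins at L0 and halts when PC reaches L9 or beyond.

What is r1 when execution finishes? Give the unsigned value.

  step pc=0: andi  r1, r4, 1  regs=(0,1,12,11,13)
  step pc=1: bne  r0, r1, L3  cond=T  regs=(0,1,12,11,13)
  step pc=2: andi  r2, r4, 13  regs=(0,1,13,11,13)
  step pc=3: and  r3, r4, r2  regs=(0,1,13,13,13)
  step pc=4: beq  r2, r4, L8  cond=T  regs=(0,1,13,13,13)
  step pc=5: sub  r2, r1, r4  regs=(0,1,65524,13,13)
  step pc=8: slt  r3, r3, r0  regs=(0,1,65524,0,13)

1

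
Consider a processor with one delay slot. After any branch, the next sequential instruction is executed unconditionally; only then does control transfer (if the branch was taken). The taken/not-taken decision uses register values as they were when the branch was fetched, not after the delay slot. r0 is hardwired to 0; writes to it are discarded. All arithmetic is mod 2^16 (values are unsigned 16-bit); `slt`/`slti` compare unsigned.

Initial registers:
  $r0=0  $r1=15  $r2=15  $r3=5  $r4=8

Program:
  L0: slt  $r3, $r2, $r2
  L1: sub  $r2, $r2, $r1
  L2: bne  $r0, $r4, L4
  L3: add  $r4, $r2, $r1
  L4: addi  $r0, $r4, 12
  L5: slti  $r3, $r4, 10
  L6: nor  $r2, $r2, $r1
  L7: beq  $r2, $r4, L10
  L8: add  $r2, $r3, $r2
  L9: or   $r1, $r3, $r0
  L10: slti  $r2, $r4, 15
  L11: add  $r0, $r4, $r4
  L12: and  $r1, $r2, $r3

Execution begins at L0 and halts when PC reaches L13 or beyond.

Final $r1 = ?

PC=0  slt  $r3, $r2, $r2     | $r0=0 $r1=15 $r2=15 $r3=0 $r4=8
PC=1  sub  $r2, $r2, $r1     | $r0=0 $r1=15 $r2=0 $r3=0 $r4=8
PC=2  bne  $r0, $r4, L4      | $r0=0 $r1=15 $r2=0 $r3=0 $r4=8  [TAKEN]
PC=3  add  $r4, $r2, $r1     | $r0=0 $r1=15 $r2=0 $r3=0 $r4=15
PC=4  addi  $r0, $r4, 12     | $r0=0 $r1=15 $r2=0 $r3=0 $r4=15
PC=5  slti  $r3, $r4, 10     | $r0=0 $r1=15 $r2=0 $r3=0 $r4=15
PC=6  nor  $r2, $r2, $r1     | $r0=0 $r1=15 $r2=65520 $r3=0 $r4=15
PC=7  beq  $r2, $r4, L10     | $r0=0 $r1=15 $r2=65520 $r3=0 $r4=15  [not taken]
PC=8  add  $r2, $r3, $r2     | $r0=0 $r1=15 $r2=65520 $r3=0 $r4=15
PC=9  or   $r1, $r3, $r0     | $r0=0 $r1=0 $r2=65520 $r3=0 $r4=15
PC=10 slti  $r2, $r4, 15     | $r0=0 $r1=0 $r2=0 $r3=0 $r4=15
PC=11 add  $r0, $r4, $r4     | $r0=0 $r1=0 $r2=0 $r3=0 $r4=15
PC=12 and  $r1, $r2, $r3     | $r0=0 $r1=0 $r2=0 $r3=0 $r4=15

0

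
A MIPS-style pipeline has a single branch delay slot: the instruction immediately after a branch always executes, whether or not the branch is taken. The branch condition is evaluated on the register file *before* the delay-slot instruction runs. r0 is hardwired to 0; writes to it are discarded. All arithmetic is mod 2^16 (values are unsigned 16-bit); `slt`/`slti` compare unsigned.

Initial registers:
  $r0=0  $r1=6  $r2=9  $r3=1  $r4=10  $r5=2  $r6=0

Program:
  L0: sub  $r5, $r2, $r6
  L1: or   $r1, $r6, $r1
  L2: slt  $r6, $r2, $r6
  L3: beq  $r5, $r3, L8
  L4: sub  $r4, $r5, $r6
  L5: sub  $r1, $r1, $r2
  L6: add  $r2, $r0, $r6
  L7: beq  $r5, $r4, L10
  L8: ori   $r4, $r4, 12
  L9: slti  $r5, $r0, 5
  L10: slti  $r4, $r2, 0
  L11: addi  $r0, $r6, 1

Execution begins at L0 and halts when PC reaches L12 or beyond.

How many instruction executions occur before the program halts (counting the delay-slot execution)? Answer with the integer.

  step pc=0: sub  $r5, $r2, $r6  regs=(0,6,9,1,10,9,0)
  step pc=1: or   $r1, $r6, $r1  regs=(0,6,9,1,10,9,0)
  step pc=2: slt  $r6, $r2, $r6  regs=(0,6,9,1,10,9,0)
  step pc=3: beq  $r5, $r3, L8  cond=F  regs=(0,6,9,1,10,9,0)
  step pc=4: sub  $r4, $r5, $r6  regs=(0,6,9,1,9,9,0)
  step pc=5: sub  $r1, $r1, $r2  regs=(0,65533,9,1,9,9,0)
  step pc=6: add  $r2, $r0, $r6  regs=(0,65533,0,1,9,9,0)
  step pc=7: beq  $r5, $r4, L10  cond=T  regs=(0,65533,0,1,9,9,0)
  step pc=8: ori   $r4, $r4, 12  regs=(0,65533,0,1,13,9,0)
  step pc=10: slti  $r4, $r2, 0  regs=(0,65533,0,1,0,9,0)
  step pc=11: addi  $r0, $r6, 1  regs=(0,65533,0,1,0,9,0)

11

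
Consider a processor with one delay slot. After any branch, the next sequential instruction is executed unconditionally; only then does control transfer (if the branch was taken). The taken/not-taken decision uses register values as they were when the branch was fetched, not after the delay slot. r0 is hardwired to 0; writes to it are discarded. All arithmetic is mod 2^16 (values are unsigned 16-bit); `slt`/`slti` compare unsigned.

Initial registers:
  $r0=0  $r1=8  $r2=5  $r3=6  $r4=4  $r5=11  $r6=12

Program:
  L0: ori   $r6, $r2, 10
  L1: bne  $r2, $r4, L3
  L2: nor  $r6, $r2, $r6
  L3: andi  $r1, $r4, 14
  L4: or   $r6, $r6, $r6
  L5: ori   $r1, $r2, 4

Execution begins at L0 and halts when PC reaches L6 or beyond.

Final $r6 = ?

#0 ori   $r6, $r2, 10 ; 0/8/5/6/4/11/15
#1 bne  $r2, $r4, L3 ; 0/8/5/6/4/11/15 ; →target
#2 nor  $r6, $r2, $r6 ; 0/8/5/6/4/11/65520
#3 andi  $r1, $r4, 14 ; 0/4/5/6/4/11/65520
#4 or   $r6, $r6, $r6 ; 0/4/5/6/4/11/65520
#5 ori   $r1, $r2, 4 ; 0/5/5/6/4/11/65520

65520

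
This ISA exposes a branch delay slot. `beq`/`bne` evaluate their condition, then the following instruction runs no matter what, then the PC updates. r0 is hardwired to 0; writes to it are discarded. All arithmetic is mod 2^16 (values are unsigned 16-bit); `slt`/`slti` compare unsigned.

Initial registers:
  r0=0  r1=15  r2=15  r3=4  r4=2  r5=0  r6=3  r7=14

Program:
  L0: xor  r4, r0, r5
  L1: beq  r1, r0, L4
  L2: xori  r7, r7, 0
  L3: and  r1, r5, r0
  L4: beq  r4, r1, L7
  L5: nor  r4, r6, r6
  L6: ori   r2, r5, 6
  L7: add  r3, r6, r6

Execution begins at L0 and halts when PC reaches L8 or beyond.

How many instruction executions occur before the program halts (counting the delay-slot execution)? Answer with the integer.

PC=0  xor  r4, r0, r5        | r0=0 r1=15 r2=15 r3=4 r4=0 r5=0 r6=3 r7=14
PC=1  beq  r1, r0, L4        | r0=0 r1=15 r2=15 r3=4 r4=0 r5=0 r6=3 r7=14  [not taken]
PC=2  xori  r7, r7, 0        | r0=0 r1=15 r2=15 r3=4 r4=0 r5=0 r6=3 r7=14
PC=3  and  r1, r5, r0        | r0=0 r1=0 r2=15 r3=4 r4=0 r5=0 r6=3 r7=14
PC=4  beq  r4, r1, L7        | r0=0 r1=0 r2=15 r3=4 r4=0 r5=0 r6=3 r7=14  [TAKEN]
PC=5  nor  r4, r6, r6        | r0=0 r1=0 r2=15 r3=4 r4=65532 r5=0 r6=3 r7=14
PC=7  add  r3, r6, r6        | r0=0 r1=0 r2=15 r3=6 r4=65532 r5=0 r6=3 r7=14

7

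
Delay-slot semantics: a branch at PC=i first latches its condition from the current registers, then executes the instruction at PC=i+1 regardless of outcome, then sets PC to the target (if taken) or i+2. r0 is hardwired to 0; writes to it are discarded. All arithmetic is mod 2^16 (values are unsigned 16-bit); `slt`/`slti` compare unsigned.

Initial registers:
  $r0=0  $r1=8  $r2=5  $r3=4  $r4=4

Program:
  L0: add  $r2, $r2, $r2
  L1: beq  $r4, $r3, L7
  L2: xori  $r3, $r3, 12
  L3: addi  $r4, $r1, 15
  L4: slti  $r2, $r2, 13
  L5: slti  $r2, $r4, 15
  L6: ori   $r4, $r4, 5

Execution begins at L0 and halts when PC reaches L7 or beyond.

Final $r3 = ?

  step pc=0: add  $r2, $r2, $r2  regs=(0,8,10,4,4)
  step pc=1: beq  $r4, $r3, L7  cond=T  regs=(0,8,10,4,4)
  step pc=2: xori  $r3, $r3, 12  regs=(0,8,10,8,4)

8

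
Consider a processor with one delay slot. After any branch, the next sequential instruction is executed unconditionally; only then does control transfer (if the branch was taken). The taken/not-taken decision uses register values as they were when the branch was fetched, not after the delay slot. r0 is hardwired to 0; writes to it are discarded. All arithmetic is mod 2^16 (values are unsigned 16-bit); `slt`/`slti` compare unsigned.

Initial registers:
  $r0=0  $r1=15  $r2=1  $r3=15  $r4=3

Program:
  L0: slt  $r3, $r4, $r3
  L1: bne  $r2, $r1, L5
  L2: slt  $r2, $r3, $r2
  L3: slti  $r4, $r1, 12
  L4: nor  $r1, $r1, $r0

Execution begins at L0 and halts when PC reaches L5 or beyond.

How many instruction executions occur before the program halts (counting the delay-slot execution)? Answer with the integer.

[0] slt  $r3, $r4, $r3  →  {$r0:0, $r1:15, $r2:1, $r3:1, $r4:3}
[1] bne  $r2, $r1, L5  →  {$r0:0, $r1:15, $r2:1, $r3:1, $r4:3}  ⟨branch taken⟩
[2] slt  $r2, $r3, $r2  →  {$r0:0, $r1:15, $r2:0, $r3:1, $r4:3}

3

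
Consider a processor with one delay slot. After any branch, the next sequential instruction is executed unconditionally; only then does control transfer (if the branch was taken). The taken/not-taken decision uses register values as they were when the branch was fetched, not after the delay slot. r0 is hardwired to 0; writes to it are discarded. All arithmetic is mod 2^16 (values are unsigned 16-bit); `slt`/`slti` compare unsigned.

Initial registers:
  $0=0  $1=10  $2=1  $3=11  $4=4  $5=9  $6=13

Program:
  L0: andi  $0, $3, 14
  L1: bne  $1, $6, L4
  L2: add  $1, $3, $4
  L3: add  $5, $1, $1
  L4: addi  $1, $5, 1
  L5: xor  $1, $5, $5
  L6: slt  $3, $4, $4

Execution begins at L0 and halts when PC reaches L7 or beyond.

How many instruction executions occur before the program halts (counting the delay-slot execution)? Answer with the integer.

PC=0  andi  $0, $3, 14       | $0=0 $1=10 $2=1 $3=11 $4=4 $5=9 $6=13
PC=1  bne  $1, $6, L4        | $0=0 $1=10 $2=1 $3=11 $4=4 $5=9 $6=13  [TAKEN]
PC=2  add  $1, $3, $4        | $0=0 $1=15 $2=1 $3=11 $4=4 $5=9 $6=13
PC=4  addi  $1, $5, 1        | $0=0 $1=10 $2=1 $3=11 $4=4 $5=9 $6=13
PC=5  xor  $1, $5, $5        | $0=0 $1=0 $2=1 $3=11 $4=4 $5=9 $6=13
PC=6  slt  $3, $4, $4        | $0=0 $1=0 $2=1 $3=0 $4=4 $5=9 $6=13

6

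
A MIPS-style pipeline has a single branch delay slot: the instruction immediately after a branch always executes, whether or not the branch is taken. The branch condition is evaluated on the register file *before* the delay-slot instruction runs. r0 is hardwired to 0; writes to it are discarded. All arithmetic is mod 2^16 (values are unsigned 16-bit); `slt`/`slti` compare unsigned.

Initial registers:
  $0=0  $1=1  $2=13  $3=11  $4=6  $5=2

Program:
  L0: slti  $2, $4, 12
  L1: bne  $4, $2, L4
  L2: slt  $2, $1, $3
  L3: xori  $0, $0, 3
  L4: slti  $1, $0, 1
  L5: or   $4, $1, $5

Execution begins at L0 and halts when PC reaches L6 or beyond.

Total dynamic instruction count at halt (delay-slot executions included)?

5

[0] slti  $2, $4, 12  →  {$0:0, $1:1, $2:1, $3:11, $4:6, $5:2}
[1] bne  $4, $2, L4  →  {$0:0, $1:1, $2:1, $3:11, $4:6, $5:2}  ⟨branch taken⟩
[2] slt  $2, $1, $3  →  {$0:0, $1:1, $2:1, $3:11, $4:6, $5:2}
[4] slti  $1, $0, 1  →  {$0:0, $1:1, $2:1, $3:11, $4:6, $5:2}
[5] or   $4, $1, $5  →  {$0:0, $1:1, $2:1, $3:11, $4:3, $5:2}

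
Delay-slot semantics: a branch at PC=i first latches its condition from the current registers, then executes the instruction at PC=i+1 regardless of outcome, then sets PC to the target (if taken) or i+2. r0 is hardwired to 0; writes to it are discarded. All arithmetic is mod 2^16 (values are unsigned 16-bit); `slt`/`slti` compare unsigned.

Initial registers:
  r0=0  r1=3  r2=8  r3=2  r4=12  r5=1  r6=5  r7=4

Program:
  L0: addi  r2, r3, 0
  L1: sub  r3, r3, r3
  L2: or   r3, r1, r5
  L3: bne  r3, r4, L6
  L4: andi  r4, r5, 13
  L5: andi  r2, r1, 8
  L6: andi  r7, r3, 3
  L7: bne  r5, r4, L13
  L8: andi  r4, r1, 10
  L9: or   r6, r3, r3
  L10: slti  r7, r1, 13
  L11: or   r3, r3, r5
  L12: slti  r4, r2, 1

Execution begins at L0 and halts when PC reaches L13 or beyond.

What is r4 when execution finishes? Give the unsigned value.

0

  step pc=0: addi  r2, r3, 0  regs=(0,3,2,2,12,1,5,4)
  step pc=1: sub  r3, r3, r3  regs=(0,3,2,0,12,1,5,4)
  step pc=2: or   r3, r1, r5  regs=(0,3,2,3,12,1,5,4)
  step pc=3: bne  r3, r4, L6  cond=T  regs=(0,3,2,3,12,1,5,4)
  step pc=4: andi  r4, r5, 13  regs=(0,3,2,3,1,1,5,4)
  step pc=6: andi  r7, r3, 3  regs=(0,3,2,3,1,1,5,3)
  step pc=7: bne  r5, r4, L13  cond=F  regs=(0,3,2,3,1,1,5,3)
  step pc=8: andi  r4, r1, 10  regs=(0,3,2,3,2,1,5,3)
  step pc=9: or   r6, r3, r3  regs=(0,3,2,3,2,1,3,3)
  step pc=10: slti  r7, r1, 13  regs=(0,3,2,3,2,1,3,1)
  step pc=11: or   r3, r3, r5  regs=(0,3,2,3,2,1,3,1)
  step pc=12: slti  r4, r2, 1  regs=(0,3,2,3,0,1,3,1)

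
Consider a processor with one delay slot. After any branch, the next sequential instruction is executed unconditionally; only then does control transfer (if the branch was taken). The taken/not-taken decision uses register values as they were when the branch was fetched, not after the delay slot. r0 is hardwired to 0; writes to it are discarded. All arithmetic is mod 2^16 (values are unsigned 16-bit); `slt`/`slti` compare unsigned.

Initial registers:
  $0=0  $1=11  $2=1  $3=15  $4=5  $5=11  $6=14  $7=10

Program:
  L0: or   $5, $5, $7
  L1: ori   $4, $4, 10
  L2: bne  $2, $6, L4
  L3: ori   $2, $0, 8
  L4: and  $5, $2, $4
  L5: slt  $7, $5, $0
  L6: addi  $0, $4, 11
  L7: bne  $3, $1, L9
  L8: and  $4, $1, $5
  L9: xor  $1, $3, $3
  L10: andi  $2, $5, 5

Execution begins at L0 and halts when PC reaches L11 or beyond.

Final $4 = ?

PC=0  or   $5, $5, $7        | $0=0 $1=11 $2=1 $3=15 $4=5 $5=11 $6=14 $7=10
PC=1  ori   $4, $4, 10       | $0=0 $1=11 $2=1 $3=15 $4=15 $5=11 $6=14 $7=10
PC=2  bne  $2, $6, L4        | $0=0 $1=11 $2=1 $3=15 $4=15 $5=11 $6=14 $7=10  [TAKEN]
PC=3  ori   $2, $0, 8        | $0=0 $1=11 $2=8 $3=15 $4=15 $5=11 $6=14 $7=10
PC=4  and  $5, $2, $4        | $0=0 $1=11 $2=8 $3=15 $4=15 $5=8 $6=14 $7=10
PC=5  slt  $7, $5, $0        | $0=0 $1=11 $2=8 $3=15 $4=15 $5=8 $6=14 $7=0
PC=6  addi  $0, $4, 11       | $0=0 $1=11 $2=8 $3=15 $4=15 $5=8 $6=14 $7=0
PC=7  bne  $3, $1, L9        | $0=0 $1=11 $2=8 $3=15 $4=15 $5=8 $6=14 $7=0  [TAKEN]
PC=8  and  $4, $1, $5        | $0=0 $1=11 $2=8 $3=15 $4=8 $5=8 $6=14 $7=0
PC=9  xor  $1, $3, $3        | $0=0 $1=0 $2=8 $3=15 $4=8 $5=8 $6=14 $7=0
PC=10 andi  $2, $5, 5        | $0=0 $1=0 $2=0 $3=15 $4=8 $5=8 $6=14 $7=0

8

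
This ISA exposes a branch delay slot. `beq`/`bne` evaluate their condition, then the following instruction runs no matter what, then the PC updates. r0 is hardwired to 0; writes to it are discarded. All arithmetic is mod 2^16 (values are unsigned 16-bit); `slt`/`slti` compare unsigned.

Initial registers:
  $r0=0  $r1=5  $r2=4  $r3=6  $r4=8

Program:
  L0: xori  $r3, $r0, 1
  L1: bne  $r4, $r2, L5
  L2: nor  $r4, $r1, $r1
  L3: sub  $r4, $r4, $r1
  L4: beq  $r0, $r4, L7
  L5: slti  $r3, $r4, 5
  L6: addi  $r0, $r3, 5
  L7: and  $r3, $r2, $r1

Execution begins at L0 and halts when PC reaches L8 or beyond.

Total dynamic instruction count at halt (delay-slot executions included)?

6

  step pc=0: xori  $r3, $r0, 1  regs=(0,5,4,1,8)
  step pc=1: bne  $r4, $r2, L5  cond=T  regs=(0,5,4,1,8)
  step pc=2: nor  $r4, $r1, $r1  regs=(0,5,4,1,65530)
  step pc=5: slti  $r3, $r4, 5  regs=(0,5,4,0,65530)
  step pc=6: addi  $r0, $r3, 5  regs=(0,5,4,0,65530)
  step pc=7: and  $r3, $r2, $r1  regs=(0,5,4,4,65530)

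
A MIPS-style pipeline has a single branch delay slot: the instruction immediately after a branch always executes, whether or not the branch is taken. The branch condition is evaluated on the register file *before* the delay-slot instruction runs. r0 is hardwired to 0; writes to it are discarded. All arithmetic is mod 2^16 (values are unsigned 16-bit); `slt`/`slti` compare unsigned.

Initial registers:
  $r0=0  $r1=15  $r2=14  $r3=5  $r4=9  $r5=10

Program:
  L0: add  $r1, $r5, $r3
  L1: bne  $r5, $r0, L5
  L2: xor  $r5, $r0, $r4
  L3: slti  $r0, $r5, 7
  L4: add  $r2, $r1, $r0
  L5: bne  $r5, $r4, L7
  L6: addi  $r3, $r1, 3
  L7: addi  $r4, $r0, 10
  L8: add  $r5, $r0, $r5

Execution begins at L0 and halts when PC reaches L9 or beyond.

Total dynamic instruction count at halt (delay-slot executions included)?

7

#0 add  $r1, $r5, $r3 ; 0/15/14/5/9/10
#1 bne  $r5, $r0, L5 ; 0/15/14/5/9/10 ; →target
#2 xor  $r5, $r0, $r4 ; 0/15/14/5/9/9
#5 bne  $r5, $r4, L7 ; 0/15/14/5/9/9 ; →fallthru
#6 addi  $r3, $r1, 3 ; 0/15/14/18/9/9
#7 addi  $r4, $r0, 10 ; 0/15/14/18/10/9
#8 add  $r5, $r0, $r5 ; 0/15/14/18/10/9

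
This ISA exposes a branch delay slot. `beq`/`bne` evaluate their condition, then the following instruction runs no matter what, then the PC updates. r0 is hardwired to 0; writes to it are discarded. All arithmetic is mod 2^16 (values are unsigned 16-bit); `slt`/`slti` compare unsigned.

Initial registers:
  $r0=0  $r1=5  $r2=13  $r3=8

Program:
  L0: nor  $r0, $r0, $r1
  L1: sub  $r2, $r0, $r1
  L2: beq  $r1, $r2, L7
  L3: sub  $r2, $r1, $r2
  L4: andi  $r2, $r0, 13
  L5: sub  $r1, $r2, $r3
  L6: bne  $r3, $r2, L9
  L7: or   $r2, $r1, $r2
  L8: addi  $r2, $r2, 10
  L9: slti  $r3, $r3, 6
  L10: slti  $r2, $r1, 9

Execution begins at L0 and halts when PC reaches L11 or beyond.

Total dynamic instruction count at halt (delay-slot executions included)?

[0] nor  $r0, $r0, $r1  →  {$r0:0, $r1:5, $r2:13, $r3:8}
[1] sub  $r2, $r0, $r1  →  {$r0:0, $r1:5, $r2:65531, $r3:8}
[2] beq  $r1, $r2, L7  →  {$r0:0, $r1:5, $r2:65531, $r3:8}  ⟨branch fallthrough⟩
[3] sub  $r2, $r1, $r2  →  {$r0:0, $r1:5, $r2:10, $r3:8}
[4] andi  $r2, $r0, 13  →  {$r0:0, $r1:5, $r2:0, $r3:8}
[5] sub  $r1, $r2, $r3  →  {$r0:0, $r1:65528, $r2:0, $r3:8}
[6] bne  $r3, $r2, L9  →  {$r0:0, $r1:65528, $r2:0, $r3:8}  ⟨branch taken⟩
[7] or   $r2, $r1, $r2  →  {$r0:0, $r1:65528, $r2:65528, $r3:8}
[9] slti  $r3, $r3, 6  →  {$r0:0, $r1:65528, $r2:65528, $r3:0}
[10] slti  $r2, $r1, 9  →  {$r0:0, $r1:65528, $r2:0, $r3:0}

10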